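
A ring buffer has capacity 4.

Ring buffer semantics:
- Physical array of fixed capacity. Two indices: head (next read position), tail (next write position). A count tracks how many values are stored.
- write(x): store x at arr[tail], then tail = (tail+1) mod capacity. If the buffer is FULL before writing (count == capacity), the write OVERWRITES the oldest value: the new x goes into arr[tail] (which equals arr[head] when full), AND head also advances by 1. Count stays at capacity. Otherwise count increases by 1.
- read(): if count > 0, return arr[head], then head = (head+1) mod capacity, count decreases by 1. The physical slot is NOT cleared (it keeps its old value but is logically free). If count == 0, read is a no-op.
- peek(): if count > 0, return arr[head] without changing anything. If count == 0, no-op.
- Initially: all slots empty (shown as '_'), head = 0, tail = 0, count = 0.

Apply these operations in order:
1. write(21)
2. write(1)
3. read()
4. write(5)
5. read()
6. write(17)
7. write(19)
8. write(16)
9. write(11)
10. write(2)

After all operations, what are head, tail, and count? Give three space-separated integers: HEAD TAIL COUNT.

After op 1 (write(21)): arr=[21 _ _ _] head=0 tail=1 count=1
After op 2 (write(1)): arr=[21 1 _ _] head=0 tail=2 count=2
After op 3 (read()): arr=[21 1 _ _] head=1 tail=2 count=1
After op 4 (write(5)): arr=[21 1 5 _] head=1 tail=3 count=2
After op 5 (read()): arr=[21 1 5 _] head=2 tail=3 count=1
After op 6 (write(17)): arr=[21 1 5 17] head=2 tail=0 count=2
After op 7 (write(19)): arr=[19 1 5 17] head=2 tail=1 count=3
After op 8 (write(16)): arr=[19 16 5 17] head=2 tail=2 count=4
After op 9 (write(11)): arr=[19 16 11 17] head=3 tail=3 count=4
After op 10 (write(2)): arr=[19 16 11 2] head=0 tail=0 count=4

Answer: 0 0 4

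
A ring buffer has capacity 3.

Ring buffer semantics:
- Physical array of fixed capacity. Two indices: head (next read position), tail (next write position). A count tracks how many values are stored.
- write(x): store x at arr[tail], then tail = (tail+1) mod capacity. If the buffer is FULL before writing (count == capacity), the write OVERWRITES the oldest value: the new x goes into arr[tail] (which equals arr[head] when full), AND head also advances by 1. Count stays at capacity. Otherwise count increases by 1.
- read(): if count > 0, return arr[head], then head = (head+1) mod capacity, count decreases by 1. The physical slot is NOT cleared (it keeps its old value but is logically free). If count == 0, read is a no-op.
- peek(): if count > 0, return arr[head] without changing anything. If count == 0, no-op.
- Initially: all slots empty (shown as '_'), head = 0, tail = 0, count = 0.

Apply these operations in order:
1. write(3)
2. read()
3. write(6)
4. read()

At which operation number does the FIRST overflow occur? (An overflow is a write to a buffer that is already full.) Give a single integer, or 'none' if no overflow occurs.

Answer: none

Derivation:
After op 1 (write(3)): arr=[3 _ _] head=0 tail=1 count=1
After op 2 (read()): arr=[3 _ _] head=1 tail=1 count=0
After op 3 (write(6)): arr=[3 6 _] head=1 tail=2 count=1
After op 4 (read()): arr=[3 6 _] head=2 tail=2 count=0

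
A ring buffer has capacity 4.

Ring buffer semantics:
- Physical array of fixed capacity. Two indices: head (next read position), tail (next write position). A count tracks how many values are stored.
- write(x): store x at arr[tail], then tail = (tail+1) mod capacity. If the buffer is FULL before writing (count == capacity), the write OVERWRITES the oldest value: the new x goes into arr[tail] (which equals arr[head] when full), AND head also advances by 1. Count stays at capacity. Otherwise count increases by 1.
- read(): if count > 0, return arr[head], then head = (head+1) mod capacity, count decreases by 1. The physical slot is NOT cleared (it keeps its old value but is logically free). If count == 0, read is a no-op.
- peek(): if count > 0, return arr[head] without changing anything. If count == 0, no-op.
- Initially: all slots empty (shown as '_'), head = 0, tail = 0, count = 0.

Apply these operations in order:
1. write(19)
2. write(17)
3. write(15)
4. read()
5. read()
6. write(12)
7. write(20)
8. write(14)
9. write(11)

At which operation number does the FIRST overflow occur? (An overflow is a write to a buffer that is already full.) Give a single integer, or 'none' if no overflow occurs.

Answer: 9

Derivation:
After op 1 (write(19)): arr=[19 _ _ _] head=0 tail=1 count=1
After op 2 (write(17)): arr=[19 17 _ _] head=0 tail=2 count=2
After op 3 (write(15)): arr=[19 17 15 _] head=0 tail=3 count=3
After op 4 (read()): arr=[19 17 15 _] head=1 tail=3 count=2
After op 5 (read()): arr=[19 17 15 _] head=2 tail=3 count=1
After op 6 (write(12)): arr=[19 17 15 12] head=2 tail=0 count=2
After op 7 (write(20)): arr=[20 17 15 12] head=2 tail=1 count=3
After op 8 (write(14)): arr=[20 14 15 12] head=2 tail=2 count=4
After op 9 (write(11)): arr=[20 14 11 12] head=3 tail=3 count=4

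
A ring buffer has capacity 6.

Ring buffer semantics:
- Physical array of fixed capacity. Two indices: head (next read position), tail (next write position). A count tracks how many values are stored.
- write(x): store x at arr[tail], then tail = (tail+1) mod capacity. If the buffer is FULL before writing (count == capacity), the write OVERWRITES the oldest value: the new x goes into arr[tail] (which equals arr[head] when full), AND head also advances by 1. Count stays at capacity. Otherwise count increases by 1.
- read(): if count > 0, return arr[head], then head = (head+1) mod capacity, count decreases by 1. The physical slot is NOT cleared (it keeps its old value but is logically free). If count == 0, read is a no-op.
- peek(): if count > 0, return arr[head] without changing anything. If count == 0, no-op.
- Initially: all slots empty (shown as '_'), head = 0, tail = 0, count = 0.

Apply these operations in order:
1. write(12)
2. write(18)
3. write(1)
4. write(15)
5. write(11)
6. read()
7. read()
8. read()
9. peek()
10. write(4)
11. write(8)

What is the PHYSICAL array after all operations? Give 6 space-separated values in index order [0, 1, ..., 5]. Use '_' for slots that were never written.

After op 1 (write(12)): arr=[12 _ _ _ _ _] head=0 tail=1 count=1
After op 2 (write(18)): arr=[12 18 _ _ _ _] head=0 tail=2 count=2
After op 3 (write(1)): arr=[12 18 1 _ _ _] head=0 tail=3 count=3
After op 4 (write(15)): arr=[12 18 1 15 _ _] head=0 tail=4 count=4
After op 5 (write(11)): arr=[12 18 1 15 11 _] head=0 tail=5 count=5
After op 6 (read()): arr=[12 18 1 15 11 _] head=1 tail=5 count=4
After op 7 (read()): arr=[12 18 1 15 11 _] head=2 tail=5 count=3
After op 8 (read()): arr=[12 18 1 15 11 _] head=3 tail=5 count=2
After op 9 (peek()): arr=[12 18 1 15 11 _] head=3 tail=5 count=2
After op 10 (write(4)): arr=[12 18 1 15 11 4] head=3 tail=0 count=3
After op 11 (write(8)): arr=[8 18 1 15 11 4] head=3 tail=1 count=4

Answer: 8 18 1 15 11 4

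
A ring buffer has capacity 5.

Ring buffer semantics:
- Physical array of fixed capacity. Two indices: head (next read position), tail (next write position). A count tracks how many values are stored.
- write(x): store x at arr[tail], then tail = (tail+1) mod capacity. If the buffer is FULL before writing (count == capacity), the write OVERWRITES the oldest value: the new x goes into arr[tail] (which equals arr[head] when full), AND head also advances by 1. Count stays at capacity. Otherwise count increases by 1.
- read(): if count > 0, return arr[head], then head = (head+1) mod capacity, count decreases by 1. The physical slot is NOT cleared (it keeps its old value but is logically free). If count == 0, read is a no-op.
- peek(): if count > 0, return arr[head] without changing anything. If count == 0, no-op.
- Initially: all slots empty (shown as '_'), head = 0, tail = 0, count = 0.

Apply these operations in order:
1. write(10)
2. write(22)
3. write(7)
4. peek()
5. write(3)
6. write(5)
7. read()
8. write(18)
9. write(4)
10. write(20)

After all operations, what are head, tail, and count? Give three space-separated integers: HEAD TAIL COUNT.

Answer: 3 3 5

Derivation:
After op 1 (write(10)): arr=[10 _ _ _ _] head=0 tail=1 count=1
After op 2 (write(22)): arr=[10 22 _ _ _] head=0 tail=2 count=2
After op 3 (write(7)): arr=[10 22 7 _ _] head=0 tail=3 count=3
After op 4 (peek()): arr=[10 22 7 _ _] head=0 tail=3 count=3
After op 5 (write(3)): arr=[10 22 7 3 _] head=0 tail=4 count=4
After op 6 (write(5)): arr=[10 22 7 3 5] head=0 tail=0 count=5
After op 7 (read()): arr=[10 22 7 3 5] head=1 tail=0 count=4
After op 8 (write(18)): arr=[18 22 7 3 5] head=1 tail=1 count=5
After op 9 (write(4)): arr=[18 4 7 3 5] head=2 tail=2 count=5
After op 10 (write(20)): arr=[18 4 20 3 5] head=3 tail=3 count=5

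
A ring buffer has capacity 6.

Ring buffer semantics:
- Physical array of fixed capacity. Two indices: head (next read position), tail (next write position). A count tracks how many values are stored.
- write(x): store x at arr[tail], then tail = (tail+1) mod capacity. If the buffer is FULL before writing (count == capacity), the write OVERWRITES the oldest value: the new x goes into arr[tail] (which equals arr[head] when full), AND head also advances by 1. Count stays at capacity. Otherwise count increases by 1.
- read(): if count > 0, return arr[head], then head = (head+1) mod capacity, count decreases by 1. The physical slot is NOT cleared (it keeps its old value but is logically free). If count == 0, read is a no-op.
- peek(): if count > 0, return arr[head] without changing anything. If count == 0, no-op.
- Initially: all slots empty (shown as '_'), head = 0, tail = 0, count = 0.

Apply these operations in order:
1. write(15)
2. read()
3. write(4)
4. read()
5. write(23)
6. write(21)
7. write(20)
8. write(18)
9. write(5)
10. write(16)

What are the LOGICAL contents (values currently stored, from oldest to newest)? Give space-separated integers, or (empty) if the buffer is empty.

After op 1 (write(15)): arr=[15 _ _ _ _ _] head=0 tail=1 count=1
After op 2 (read()): arr=[15 _ _ _ _ _] head=1 tail=1 count=0
After op 3 (write(4)): arr=[15 4 _ _ _ _] head=1 tail=2 count=1
After op 4 (read()): arr=[15 4 _ _ _ _] head=2 tail=2 count=0
After op 5 (write(23)): arr=[15 4 23 _ _ _] head=2 tail=3 count=1
After op 6 (write(21)): arr=[15 4 23 21 _ _] head=2 tail=4 count=2
After op 7 (write(20)): arr=[15 4 23 21 20 _] head=2 tail=5 count=3
After op 8 (write(18)): arr=[15 4 23 21 20 18] head=2 tail=0 count=4
After op 9 (write(5)): arr=[5 4 23 21 20 18] head=2 tail=1 count=5
After op 10 (write(16)): arr=[5 16 23 21 20 18] head=2 tail=2 count=6

Answer: 23 21 20 18 5 16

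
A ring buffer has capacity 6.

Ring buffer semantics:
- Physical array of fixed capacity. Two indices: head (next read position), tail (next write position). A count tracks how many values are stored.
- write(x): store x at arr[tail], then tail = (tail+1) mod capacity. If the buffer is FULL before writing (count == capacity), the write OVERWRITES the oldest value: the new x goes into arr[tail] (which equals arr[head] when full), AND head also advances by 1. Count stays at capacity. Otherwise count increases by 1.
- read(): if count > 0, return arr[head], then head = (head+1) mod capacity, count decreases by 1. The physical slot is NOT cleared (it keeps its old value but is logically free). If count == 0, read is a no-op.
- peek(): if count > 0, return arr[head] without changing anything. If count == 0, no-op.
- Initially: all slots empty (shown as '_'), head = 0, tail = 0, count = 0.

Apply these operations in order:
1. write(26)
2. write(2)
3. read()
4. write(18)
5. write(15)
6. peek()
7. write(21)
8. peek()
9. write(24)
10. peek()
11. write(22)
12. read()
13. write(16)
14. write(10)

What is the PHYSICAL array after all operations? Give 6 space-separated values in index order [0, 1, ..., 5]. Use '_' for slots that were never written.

After op 1 (write(26)): arr=[26 _ _ _ _ _] head=0 tail=1 count=1
After op 2 (write(2)): arr=[26 2 _ _ _ _] head=0 tail=2 count=2
After op 3 (read()): arr=[26 2 _ _ _ _] head=1 tail=2 count=1
After op 4 (write(18)): arr=[26 2 18 _ _ _] head=1 tail=3 count=2
After op 5 (write(15)): arr=[26 2 18 15 _ _] head=1 tail=4 count=3
After op 6 (peek()): arr=[26 2 18 15 _ _] head=1 tail=4 count=3
After op 7 (write(21)): arr=[26 2 18 15 21 _] head=1 tail=5 count=4
After op 8 (peek()): arr=[26 2 18 15 21 _] head=1 tail=5 count=4
After op 9 (write(24)): arr=[26 2 18 15 21 24] head=1 tail=0 count=5
After op 10 (peek()): arr=[26 2 18 15 21 24] head=1 tail=0 count=5
After op 11 (write(22)): arr=[22 2 18 15 21 24] head=1 tail=1 count=6
After op 12 (read()): arr=[22 2 18 15 21 24] head=2 tail=1 count=5
After op 13 (write(16)): arr=[22 16 18 15 21 24] head=2 tail=2 count=6
After op 14 (write(10)): arr=[22 16 10 15 21 24] head=3 tail=3 count=6

Answer: 22 16 10 15 21 24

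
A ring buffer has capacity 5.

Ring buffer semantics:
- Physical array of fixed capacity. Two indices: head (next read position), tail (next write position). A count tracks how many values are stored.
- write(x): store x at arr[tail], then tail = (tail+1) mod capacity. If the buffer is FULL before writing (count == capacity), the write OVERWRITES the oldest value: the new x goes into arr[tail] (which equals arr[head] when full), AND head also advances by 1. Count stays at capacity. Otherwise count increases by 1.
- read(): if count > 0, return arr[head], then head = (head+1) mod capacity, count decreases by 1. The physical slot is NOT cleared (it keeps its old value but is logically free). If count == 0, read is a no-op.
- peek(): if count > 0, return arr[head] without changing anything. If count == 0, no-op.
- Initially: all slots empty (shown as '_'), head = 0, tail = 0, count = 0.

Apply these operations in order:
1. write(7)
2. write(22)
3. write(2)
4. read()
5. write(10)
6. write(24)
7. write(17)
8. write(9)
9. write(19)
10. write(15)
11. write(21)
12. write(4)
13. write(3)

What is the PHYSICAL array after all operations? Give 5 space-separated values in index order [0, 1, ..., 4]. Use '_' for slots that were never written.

Answer: 4 3 19 15 21

Derivation:
After op 1 (write(7)): arr=[7 _ _ _ _] head=0 tail=1 count=1
After op 2 (write(22)): arr=[7 22 _ _ _] head=0 tail=2 count=2
After op 3 (write(2)): arr=[7 22 2 _ _] head=0 tail=3 count=3
After op 4 (read()): arr=[7 22 2 _ _] head=1 tail=3 count=2
After op 5 (write(10)): arr=[7 22 2 10 _] head=1 tail=4 count=3
After op 6 (write(24)): arr=[7 22 2 10 24] head=1 tail=0 count=4
After op 7 (write(17)): arr=[17 22 2 10 24] head=1 tail=1 count=5
After op 8 (write(9)): arr=[17 9 2 10 24] head=2 tail=2 count=5
After op 9 (write(19)): arr=[17 9 19 10 24] head=3 tail=3 count=5
After op 10 (write(15)): arr=[17 9 19 15 24] head=4 tail=4 count=5
After op 11 (write(21)): arr=[17 9 19 15 21] head=0 tail=0 count=5
After op 12 (write(4)): arr=[4 9 19 15 21] head=1 tail=1 count=5
After op 13 (write(3)): arr=[4 3 19 15 21] head=2 tail=2 count=5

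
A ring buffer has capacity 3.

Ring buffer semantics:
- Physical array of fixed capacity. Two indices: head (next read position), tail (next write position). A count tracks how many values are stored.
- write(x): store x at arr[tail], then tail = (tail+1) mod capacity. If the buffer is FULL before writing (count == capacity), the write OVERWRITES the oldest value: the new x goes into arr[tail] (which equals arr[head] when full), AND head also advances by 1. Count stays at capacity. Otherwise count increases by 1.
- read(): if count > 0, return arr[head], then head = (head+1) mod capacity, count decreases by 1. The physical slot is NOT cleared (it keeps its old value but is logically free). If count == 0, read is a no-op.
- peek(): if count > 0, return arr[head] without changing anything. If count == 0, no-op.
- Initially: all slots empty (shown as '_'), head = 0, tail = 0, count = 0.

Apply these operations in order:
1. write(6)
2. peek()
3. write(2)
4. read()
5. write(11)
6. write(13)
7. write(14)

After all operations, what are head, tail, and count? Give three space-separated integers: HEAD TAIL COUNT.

After op 1 (write(6)): arr=[6 _ _] head=0 tail=1 count=1
After op 2 (peek()): arr=[6 _ _] head=0 tail=1 count=1
After op 3 (write(2)): arr=[6 2 _] head=0 tail=2 count=2
After op 4 (read()): arr=[6 2 _] head=1 tail=2 count=1
After op 5 (write(11)): arr=[6 2 11] head=1 tail=0 count=2
After op 6 (write(13)): arr=[13 2 11] head=1 tail=1 count=3
After op 7 (write(14)): arr=[13 14 11] head=2 tail=2 count=3

Answer: 2 2 3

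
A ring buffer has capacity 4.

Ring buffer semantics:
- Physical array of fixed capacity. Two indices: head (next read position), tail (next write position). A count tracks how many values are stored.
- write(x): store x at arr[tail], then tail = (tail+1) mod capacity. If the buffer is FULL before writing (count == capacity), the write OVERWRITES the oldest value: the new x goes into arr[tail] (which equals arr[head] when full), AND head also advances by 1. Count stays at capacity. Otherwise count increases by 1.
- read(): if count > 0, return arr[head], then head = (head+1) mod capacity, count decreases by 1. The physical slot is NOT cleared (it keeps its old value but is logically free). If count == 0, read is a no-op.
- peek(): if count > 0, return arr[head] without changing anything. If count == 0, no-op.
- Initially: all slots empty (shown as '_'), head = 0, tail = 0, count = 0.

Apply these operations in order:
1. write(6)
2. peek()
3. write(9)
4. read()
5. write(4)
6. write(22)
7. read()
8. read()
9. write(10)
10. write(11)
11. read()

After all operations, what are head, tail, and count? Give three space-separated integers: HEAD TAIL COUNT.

Answer: 0 2 2

Derivation:
After op 1 (write(6)): arr=[6 _ _ _] head=0 tail=1 count=1
After op 2 (peek()): arr=[6 _ _ _] head=0 tail=1 count=1
After op 3 (write(9)): arr=[6 9 _ _] head=0 tail=2 count=2
After op 4 (read()): arr=[6 9 _ _] head=1 tail=2 count=1
After op 5 (write(4)): arr=[6 9 4 _] head=1 tail=3 count=2
After op 6 (write(22)): arr=[6 9 4 22] head=1 tail=0 count=3
After op 7 (read()): arr=[6 9 4 22] head=2 tail=0 count=2
After op 8 (read()): arr=[6 9 4 22] head=3 tail=0 count=1
After op 9 (write(10)): arr=[10 9 4 22] head=3 tail=1 count=2
After op 10 (write(11)): arr=[10 11 4 22] head=3 tail=2 count=3
After op 11 (read()): arr=[10 11 4 22] head=0 tail=2 count=2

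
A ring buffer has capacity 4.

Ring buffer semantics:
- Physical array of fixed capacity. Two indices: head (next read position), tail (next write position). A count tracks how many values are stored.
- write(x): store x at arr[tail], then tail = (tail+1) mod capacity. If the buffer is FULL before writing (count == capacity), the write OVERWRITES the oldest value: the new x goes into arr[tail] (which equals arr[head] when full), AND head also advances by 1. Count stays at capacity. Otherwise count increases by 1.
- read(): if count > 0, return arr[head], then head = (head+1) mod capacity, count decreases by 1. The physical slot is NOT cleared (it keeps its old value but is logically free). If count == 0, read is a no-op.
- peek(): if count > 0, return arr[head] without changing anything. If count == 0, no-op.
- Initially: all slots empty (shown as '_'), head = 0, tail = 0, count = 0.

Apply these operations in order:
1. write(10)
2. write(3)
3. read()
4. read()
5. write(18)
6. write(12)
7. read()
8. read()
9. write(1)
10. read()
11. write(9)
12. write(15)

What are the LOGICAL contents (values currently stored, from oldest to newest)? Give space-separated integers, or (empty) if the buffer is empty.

Answer: 9 15

Derivation:
After op 1 (write(10)): arr=[10 _ _ _] head=0 tail=1 count=1
After op 2 (write(3)): arr=[10 3 _ _] head=0 tail=2 count=2
After op 3 (read()): arr=[10 3 _ _] head=1 tail=2 count=1
After op 4 (read()): arr=[10 3 _ _] head=2 tail=2 count=0
After op 5 (write(18)): arr=[10 3 18 _] head=2 tail=3 count=1
After op 6 (write(12)): arr=[10 3 18 12] head=2 tail=0 count=2
After op 7 (read()): arr=[10 3 18 12] head=3 tail=0 count=1
After op 8 (read()): arr=[10 3 18 12] head=0 tail=0 count=0
After op 9 (write(1)): arr=[1 3 18 12] head=0 tail=1 count=1
After op 10 (read()): arr=[1 3 18 12] head=1 tail=1 count=0
After op 11 (write(9)): arr=[1 9 18 12] head=1 tail=2 count=1
After op 12 (write(15)): arr=[1 9 15 12] head=1 tail=3 count=2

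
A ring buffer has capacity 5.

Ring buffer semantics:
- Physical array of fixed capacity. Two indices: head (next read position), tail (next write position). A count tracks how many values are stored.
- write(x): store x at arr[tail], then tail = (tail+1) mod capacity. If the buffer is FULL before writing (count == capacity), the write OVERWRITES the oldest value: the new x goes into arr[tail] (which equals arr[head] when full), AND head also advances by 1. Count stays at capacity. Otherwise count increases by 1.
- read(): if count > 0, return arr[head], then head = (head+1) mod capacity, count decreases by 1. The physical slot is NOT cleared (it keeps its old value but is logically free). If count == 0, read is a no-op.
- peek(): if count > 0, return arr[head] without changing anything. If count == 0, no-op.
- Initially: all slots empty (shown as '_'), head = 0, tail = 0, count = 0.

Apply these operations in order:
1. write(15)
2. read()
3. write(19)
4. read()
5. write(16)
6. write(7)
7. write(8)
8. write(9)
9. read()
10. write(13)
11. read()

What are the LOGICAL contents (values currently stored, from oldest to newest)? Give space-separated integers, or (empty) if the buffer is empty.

Answer: 8 9 13

Derivation:
After op 1 (write(15)): arr=[15 _ _ _ _] head=0 tail=1 count=1
After op 2 (read()): arr=[15 _ _ _ _] head=1 tail=1 count=0
After op 3 (write(19)): arr=[15 19 _ _ _] head=1 tail=2 count=1
After op 4 (read()): arr=[15 19 _ _ _] head=2 tail=2 count=0
After op 5 (write(16)): arr=[15 19 16 _ _] head=2 tail=3 count=1
After op 6 (write(7)): arr=[15 19 16 7 _] head=2 tail=4 count=2
After op 7 (write(8)): arr=[15 19 16 7 8] head=2 tail=0 count=3
After op 8 (write(9)): arr=[9 19 16 7 8] head=2 tail=1 count=4
After op 9 (read()): arr=[9 19 16 7 8] head=3 tail=1 count=3
After op 10 (write(13)): arr=[9 13 16 7 8] head=3 tail=2 count=4
After op 11 (read()): arr=[9 13 16 7 8] head=4 tail=2 count=3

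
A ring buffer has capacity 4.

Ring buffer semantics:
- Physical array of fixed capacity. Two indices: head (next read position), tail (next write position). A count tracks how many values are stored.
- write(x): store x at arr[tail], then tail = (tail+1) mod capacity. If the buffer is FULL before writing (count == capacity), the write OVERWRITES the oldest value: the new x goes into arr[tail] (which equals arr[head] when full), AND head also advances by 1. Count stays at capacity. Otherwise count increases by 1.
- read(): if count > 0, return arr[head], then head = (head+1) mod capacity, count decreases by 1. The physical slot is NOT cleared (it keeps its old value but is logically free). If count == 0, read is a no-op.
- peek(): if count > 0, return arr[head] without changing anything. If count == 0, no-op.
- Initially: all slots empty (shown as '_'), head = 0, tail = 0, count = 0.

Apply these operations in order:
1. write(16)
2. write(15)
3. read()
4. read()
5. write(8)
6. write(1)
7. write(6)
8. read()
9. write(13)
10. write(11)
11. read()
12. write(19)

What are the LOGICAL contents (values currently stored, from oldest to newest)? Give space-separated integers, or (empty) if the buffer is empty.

Answer: 6 13 11 19

Derivation:
After op 1 (write(16)): arr=[16 _ _ _] head=0 tail=1 count=1
After op 2 (write(15)): arr=[16 15 _ _] head=0 tail=2 count=2
After op 3 (read()): arr=[16 15 _ _] head=1 tail=2 count=1
After op 4 (read()): arr=[16 15 _ _] head=2 tail=2 count=0
After op 5 (write(8)): arr=[16 15 8 _] head=2 tail=3 count=1
After op 6 (write(1)): arr=[16 15 8 1] head=2 tail=0 count=2
After op 7 (write(6)): arr=[6 15 8 1] head=2 tail=1 count=3
After op 8 (read()): arr=[6 15 8 1] head=3 tail=1 count=2
After op 9 (write(13)): arr=[6 13 8 1] head=3 tail=2 count=3
After op 10 (write(11)): arr=[6 13 11 1] head=3 tail=3 count=4
After op 11 (read()): arr=[6 13 11 1] head=0 tail=3 count=3
After op 12 (write(19)): arr=[6 13 11 19] head=0 tail=0 count=4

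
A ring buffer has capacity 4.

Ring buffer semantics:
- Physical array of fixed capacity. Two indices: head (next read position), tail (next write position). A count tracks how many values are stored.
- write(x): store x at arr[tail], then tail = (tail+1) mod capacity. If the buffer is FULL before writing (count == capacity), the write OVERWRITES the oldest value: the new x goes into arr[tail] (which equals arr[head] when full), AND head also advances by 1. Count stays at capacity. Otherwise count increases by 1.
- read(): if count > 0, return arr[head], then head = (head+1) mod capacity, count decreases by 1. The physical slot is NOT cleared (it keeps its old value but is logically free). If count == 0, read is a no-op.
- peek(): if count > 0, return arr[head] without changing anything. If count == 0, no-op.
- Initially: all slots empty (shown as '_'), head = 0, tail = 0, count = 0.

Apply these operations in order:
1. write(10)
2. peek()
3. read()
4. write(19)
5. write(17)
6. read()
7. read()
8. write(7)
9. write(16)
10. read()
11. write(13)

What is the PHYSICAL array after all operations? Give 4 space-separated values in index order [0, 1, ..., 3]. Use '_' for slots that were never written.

After op 1 (write(10)): arr=[10 _ _ _] head=0 tail=1 count=1
After op 2 (peek()): arr=[10 _ _ _] head=0 tail=1 count=1
After op 3 (read()): arr=[10 _ _ _] head=1 tail=1 count=0
After op 4 (write(19)): arr=[10 19 _ _] head=1 tail=2 count=1
After op 5 (write(17)): arr=[10 19 17 _] head=1 tail=3 count=2
After op 6 (read()): arr=[10 19 17 _] head=2 tail=3 count=1
After op 7 (read()): arr=[10 19 17 _] head=3 tail=3 count=0
After op 8 (write(7)): arr=[10 19 17 7] head=3 tail=0 count=1
After op 9 (write(16)): arr=[16 19 17 7] head=3 tail=1 count=2
After op 10 (read()): arr=[16 19 17 7] head=0 tail=1 count=1
After op 11 (write(13)): arr=[16 13 17 7] head=0 tail=2 count=2

Answer: 16 13 17 7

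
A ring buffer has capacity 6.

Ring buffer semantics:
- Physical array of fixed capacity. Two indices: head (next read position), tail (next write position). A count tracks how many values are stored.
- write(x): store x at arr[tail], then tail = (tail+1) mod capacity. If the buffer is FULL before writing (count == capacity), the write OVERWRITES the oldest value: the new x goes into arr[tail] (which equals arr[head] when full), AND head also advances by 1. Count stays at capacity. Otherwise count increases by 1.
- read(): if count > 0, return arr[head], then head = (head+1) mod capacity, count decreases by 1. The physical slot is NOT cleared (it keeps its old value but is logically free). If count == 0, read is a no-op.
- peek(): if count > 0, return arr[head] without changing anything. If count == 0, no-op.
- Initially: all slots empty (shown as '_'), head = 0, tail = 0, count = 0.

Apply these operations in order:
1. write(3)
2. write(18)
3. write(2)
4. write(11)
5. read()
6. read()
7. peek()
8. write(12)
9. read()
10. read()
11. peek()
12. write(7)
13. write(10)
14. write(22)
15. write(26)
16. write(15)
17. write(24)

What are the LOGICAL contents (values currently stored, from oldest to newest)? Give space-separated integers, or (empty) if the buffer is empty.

After op 1 (write(3)): arr=[3 _ _ _ _ _] head=0 tail=1 count=1
After op 2 (write(18)): arr=[3 18 _ _ _ _] head=0 tail=2 count=2
After op 3 (write(2)): arr=[3 18 2 _ _ _] head=0 tail=3 count=3
After op 4 (write(11)): arr=[3 18 2 11 _ _] head=0 tail=4 count=4
After op 5 (read()): arr=[3 18 2 11 _ _] head=1 tail=4 count=3
After op 6 (read()): arr=[3 18 2 11 _ _] head=2 tail=4 count=2
After op 7 (peek()): arr=[3 18 2 11 _ _] head=2 tail=4 count=2
After op 8 (write(12)): arr=[3 18 2 11 12 _] head=2 tail=5 count=3
After op 9 (read()): arr=[3 18 2 11 12 _] head=3 tail=5 count=2
After op 10 (read()): arr=[3 18 2 11 12 _] head=4 tail=5 count=1
After op 11 (peek()): arr=[3 18 2 11 12 _] head=4 tail=5 count=1
After op 12 (write(7)): arr=[3 18 2 11 12 7] head=4 tail=0 count=2
After op 13 (write(10)): arr=[10 18 2 11 12 7] head=4 tail=1 count=3
After op 14 (write(22)): arr=[10 22 2 11 12 7] head=4 tail=2 count=4
After op 15 (write(26)): arr=[10 22 26 11 12 7] head=4 tail=3 count=5
After op 16 (write(15)): arr=[10 22 26 15 12 7] head=4 tail=4 count=6
After op 17 (write(24)): arr=[10 22 26 15 24 7] head=5 tail=5 count=6

Answer: 7 10 22 26 15 24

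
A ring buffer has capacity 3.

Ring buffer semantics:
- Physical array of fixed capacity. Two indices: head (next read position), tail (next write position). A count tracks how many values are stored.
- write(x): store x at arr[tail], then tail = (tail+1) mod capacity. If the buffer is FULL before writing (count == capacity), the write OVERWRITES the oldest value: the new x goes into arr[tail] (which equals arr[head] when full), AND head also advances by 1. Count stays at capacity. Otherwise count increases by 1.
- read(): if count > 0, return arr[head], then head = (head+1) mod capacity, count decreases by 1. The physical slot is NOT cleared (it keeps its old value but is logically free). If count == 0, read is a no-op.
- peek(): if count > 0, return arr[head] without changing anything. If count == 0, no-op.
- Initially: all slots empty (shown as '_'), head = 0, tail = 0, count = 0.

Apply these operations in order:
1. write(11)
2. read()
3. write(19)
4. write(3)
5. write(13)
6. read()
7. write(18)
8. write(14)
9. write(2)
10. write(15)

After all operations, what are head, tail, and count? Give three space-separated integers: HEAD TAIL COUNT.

Answer: 2 2 3

Derivation:
After op 1 (write(11)): arr=[11 _ _] head=0 tail=1 count=1
After op 2 (read()): arr=[11 _ _] head=1 tail=1 count=0
After op 3 (write(19)): arr=[11 19 _] head=1 tail=2 count=1
After op 4 (write(3)): arr=[11 19 3] head=1 tail=0 count=2
After op 5 (write(13)): arr=[13 19 3] head=1 tail=1 count=3
After op 6 (read()): arr=[13 19 3] head=2 tail=1 count=2
After op 7 (write(18)): arr=[13 18 3] head=2 tail=2 count=3
After op 8 (write(14)): arr=[13 18 14] head=0 tail=0 count=3
After op 9 (write(2)): arr=[2 18 14] head=1 tail=1 count=3
After op 10 (write(15)): arr=[2 15 14] head=2 tail=2 count=3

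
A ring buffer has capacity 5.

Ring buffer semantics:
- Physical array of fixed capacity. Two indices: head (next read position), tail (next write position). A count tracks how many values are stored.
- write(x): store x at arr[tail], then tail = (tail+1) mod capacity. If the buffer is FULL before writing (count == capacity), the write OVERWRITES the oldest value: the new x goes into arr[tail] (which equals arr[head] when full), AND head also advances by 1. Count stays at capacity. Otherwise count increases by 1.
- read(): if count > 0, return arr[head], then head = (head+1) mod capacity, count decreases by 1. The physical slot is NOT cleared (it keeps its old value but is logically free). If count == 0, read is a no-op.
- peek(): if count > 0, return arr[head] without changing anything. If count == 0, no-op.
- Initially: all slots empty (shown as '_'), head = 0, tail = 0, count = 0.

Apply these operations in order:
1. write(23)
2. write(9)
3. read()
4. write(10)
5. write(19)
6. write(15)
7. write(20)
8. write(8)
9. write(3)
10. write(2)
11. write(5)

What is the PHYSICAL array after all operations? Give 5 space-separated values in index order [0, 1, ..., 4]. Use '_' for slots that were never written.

Answer: 20 8 3 2 5

Derivation:
After op 1 (write(23)): arr=[23 _ _ _ _] head=0 tail=1 count=1
After op 2 (write(9)): arr=[23 9 _ _ _] head=0 tail=2 count=2
After op 3 (read()): arr=[23 9 _ _ _] head=1 tail=2 count=1
After op 4 (write(10)): arr=[23 9 10 _ _] head=1 tail=3 count=2
After op 5 (write(19)): arr=[23 9 10 19 _] head=1 tail=4 count=3
After op 6 (write(15)): arr=[23 9 10 19 15] head=1 tail=0 count=4
After op 7 (write(20)): arr=[20 9 10 19 15] head=1 tail=1 count=5
After op 8 (write(8)): arr=[20 8 10 19 15] head=2 tail=2 count=5
After op 9 (write(3)): arr=[20 8 3 19 15] head=3 tail=3 count=5
After op 10 (write(2)): arr=[20 8 3 2 15] head=4 tail=4 count=5
After op 11 (write(5)): arr=[20 8 3 2 5] head=0 tail=0 count=5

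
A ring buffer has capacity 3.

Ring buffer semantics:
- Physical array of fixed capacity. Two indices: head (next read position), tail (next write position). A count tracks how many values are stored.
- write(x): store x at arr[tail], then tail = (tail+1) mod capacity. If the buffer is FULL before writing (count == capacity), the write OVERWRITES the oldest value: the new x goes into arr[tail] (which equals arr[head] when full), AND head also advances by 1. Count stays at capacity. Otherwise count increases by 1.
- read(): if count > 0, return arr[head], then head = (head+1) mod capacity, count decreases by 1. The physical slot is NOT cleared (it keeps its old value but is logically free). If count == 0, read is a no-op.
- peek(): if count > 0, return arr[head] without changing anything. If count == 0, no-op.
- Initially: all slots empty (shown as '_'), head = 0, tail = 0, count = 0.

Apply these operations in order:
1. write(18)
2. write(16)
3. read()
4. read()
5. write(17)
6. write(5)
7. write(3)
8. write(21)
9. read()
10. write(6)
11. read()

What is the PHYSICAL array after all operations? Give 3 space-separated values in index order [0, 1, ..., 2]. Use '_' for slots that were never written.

After op 1 (write(18)): arr=[18 _ _] head=0 tail=1 count=1
After op 2 (write(16)): arr=[18 16 _] head=0 tail=2 count=2
After op 3 (read()): arr=[18 16 _] head=1 tail=2 count=1
After op 4 (read()): arr=[18 16 _] head=2 tail=2 count=0
After op 5 (write(17)): arr=[18 16 17] head=2 tail=0 count=1
After op 6 (write(5)): arr=[5 16 17] head=2 tail=1 count=2
After op 7 (write(3)): arr=[5 3 17] head=2 tail=2 count=3
After op 8 (write(21)): arr=[5 3 21] head=0 tail=0 count=3
After op 9 (read()): arr=[5 3 21] head=1 tail=0 count=2
After op 10 (write(6)): arr=[6 3 21] head=1 tail=1 count=3
After op 11 (read()): arr=[6 3 21] head=2 tail=1 count=2

Answer: 6 3 21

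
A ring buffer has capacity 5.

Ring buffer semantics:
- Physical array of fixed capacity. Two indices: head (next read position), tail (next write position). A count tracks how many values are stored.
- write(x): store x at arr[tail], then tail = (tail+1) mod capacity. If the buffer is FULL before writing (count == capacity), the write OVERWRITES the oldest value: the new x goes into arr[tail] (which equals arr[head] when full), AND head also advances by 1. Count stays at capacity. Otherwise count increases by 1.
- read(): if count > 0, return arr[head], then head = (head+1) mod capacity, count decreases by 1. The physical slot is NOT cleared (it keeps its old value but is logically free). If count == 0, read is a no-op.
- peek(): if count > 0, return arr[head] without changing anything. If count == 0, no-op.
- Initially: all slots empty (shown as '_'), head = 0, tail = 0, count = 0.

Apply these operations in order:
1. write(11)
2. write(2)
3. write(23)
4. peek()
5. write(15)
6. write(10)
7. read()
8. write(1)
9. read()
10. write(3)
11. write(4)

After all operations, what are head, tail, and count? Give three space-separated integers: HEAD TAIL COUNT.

Answer: 3 3 5

Derivation:
After op 1 (write(11)): arr=[11 _ _ _ _] head=0 tail=1 count=1
After op 2 (write(2)): arr=[11 2 _ _ _] head=0 tail=2 count=2
After op 3 (write(23)): arr=[11 2 23 _ _] head=0 tail=3 count=3
After op 4 (peek()): arr=[11 2 23 _ _] head=0 tail=3 count=3
After op 5 (write(15)): arr=[11 2 23 15 _] head=0 tail=4 count=4
After op 6 (write(10)): arr=[11 2 23 15 10] head=0 tail=0 count=5
After op 7 (read()): arr=[11 2 23 15 10] head=1 tail=0 count=4
After op 8 (write(1)): arr=[1 2 23 15 10] head=1 tail=1 count=5
After op 9 (read()): arr=[1 2 23 15 10] head=2 tail=1 count=4
After op 10 (write(3)): arr=[1 3 23 15 10] head=2 tail=2 count=5
After op 11 (write(4)): arr=[1 3 4 15 10] head=3 tail=3 count=5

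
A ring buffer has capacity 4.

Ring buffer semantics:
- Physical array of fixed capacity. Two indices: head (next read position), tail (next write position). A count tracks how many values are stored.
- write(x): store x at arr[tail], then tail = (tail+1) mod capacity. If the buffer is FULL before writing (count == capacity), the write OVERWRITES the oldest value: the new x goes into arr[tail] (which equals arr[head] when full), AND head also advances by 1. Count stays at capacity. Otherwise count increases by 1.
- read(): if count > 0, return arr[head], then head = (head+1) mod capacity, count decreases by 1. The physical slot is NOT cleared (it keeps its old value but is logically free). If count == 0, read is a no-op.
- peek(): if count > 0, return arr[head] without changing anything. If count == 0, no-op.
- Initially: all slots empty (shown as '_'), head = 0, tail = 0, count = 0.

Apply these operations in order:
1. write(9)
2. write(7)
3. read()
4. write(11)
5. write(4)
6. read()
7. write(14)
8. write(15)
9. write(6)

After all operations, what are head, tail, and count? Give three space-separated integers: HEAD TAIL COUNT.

After op 1 (write(9)): arr=[9 _ _ _] head=0 tail=1 count=1
After op 2 (write(7)): arr=[9 7 _ _] head=0 tail=2 count=2
After op 3 (read()): arr=[9 7 _ _] head=1 tail=2 count=1
After op 4 (write(11)): arr=[9 7 11 _] head=1 tail=3 count=2
After op 5 (write(4)): arr=[9 7 11 4] head=1 tail=0 count=3
After op 6 (read()): arr=[9 7 11 4] head=2 tail=0 count=2
After op 7 (write(14)): arr=[14 7 11 4] head=2 tail=1 count=3
After op 8 (write(15)): arr=[14 15 11 4] head=2 tail=2 count=4
After op 9 (write(6)): arr=[14 15 6 4] head=3 tail=3 count=4

Answer: 3 3 4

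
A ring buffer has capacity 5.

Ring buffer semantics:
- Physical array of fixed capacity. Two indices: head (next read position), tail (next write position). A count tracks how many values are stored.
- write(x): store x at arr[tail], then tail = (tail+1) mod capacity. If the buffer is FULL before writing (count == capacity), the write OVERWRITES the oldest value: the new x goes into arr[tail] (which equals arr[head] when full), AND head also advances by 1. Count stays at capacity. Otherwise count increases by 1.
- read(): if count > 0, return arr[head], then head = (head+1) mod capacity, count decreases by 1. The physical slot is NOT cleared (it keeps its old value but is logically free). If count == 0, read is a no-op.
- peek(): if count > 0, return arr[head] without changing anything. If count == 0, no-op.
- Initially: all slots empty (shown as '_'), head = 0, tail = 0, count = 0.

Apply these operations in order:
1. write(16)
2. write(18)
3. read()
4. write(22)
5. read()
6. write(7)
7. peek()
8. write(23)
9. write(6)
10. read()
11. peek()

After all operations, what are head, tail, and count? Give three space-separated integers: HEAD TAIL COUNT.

After op 1 (write(16)): arr=[16 _ _ _ _] head=0 tail=1 count=1
After op 2 (write(18)): arr=[16 18 _ _ _] head=0 tail=2 count=2
After op 3 (read()): arr=[16 18 _ _ _] head=1 tail=2 count=1
After op 4 (write(22)): arr=[16 18 22 _ _] head=1 tail=3 count=2
After op 5 (read()): arr=[16 18 22 _ _] head=2 tail=3 count=1
After op 6 (write(7)): arr=[16 18 22 7 _] head=2 tail=4 count=2
After op 7 (peek()): arr=[16 18 22 7 _] head=2 tail=4 count=2
After op 8 (write(23)): arr=[16 18 22 7 23] head=2 tail=0 count=3
After op 9 (write(6)): arr=[6 18 22 7 23] head=2 tail=1 count=4
After op 10 (read()): arr=[6 18 22 7 23] head=3 tail=1 count=3
After op 11 (peek()): arr=[6 18 22 7 23] head=3 tail=1 count=3

Answer: 3 1 3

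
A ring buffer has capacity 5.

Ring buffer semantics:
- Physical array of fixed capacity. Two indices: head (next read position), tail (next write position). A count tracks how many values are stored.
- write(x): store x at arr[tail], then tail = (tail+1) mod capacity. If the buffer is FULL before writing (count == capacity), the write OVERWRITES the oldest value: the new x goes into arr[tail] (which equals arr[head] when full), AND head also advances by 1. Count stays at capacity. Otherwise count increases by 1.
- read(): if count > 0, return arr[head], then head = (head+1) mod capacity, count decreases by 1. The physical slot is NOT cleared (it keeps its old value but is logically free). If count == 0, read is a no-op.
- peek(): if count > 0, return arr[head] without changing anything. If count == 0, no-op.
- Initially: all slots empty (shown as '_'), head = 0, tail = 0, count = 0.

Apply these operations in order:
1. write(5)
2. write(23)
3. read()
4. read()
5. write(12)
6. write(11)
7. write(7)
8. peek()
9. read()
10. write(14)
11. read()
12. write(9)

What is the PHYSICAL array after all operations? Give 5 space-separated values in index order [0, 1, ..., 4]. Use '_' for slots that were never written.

After op 1 (write(5)): arr=[5 _ _ _ _] head=0 tail=1 count=1
After op 2 (write(23)): arr=[5 23 _ _ _] head=0 tail=2 count=2
After op 3 (read()): arr=[5 23 _ _ _] head=1 tail=2 count=1
After op 4 (read()): arr=[5 23 _ _ _] head=2 tail=2 count=0
After op 5 (write(12)): arr=[5 23 12 _ _] head=2 tail=3 count=1
After op 6 (write(11)): arr=[5 23 12 11 _] head=2 tail=4 count=2
After op 7 (write(7)): arr=[5 23 12 11 7] head=2 tail=0 count=3
After op 8 (peek()): arr=[5 23 12 11 7] head=2 tail=0 count=3
After op 9 (read()): arr=[5 23 12 11 7] head=3 tail=0 count=2
After op 10 (write(14)): arr=[14 23 12 11 7] head=3 tail=1 count=3
After op 11 (read()): arr=[14 23 12 11 7] head=4 tail=1 count=2
After op 12 (write(9)): arr=[14 9 12 11 7] head=4 tail=2 count=3

Answer: 14 9 12 11 7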